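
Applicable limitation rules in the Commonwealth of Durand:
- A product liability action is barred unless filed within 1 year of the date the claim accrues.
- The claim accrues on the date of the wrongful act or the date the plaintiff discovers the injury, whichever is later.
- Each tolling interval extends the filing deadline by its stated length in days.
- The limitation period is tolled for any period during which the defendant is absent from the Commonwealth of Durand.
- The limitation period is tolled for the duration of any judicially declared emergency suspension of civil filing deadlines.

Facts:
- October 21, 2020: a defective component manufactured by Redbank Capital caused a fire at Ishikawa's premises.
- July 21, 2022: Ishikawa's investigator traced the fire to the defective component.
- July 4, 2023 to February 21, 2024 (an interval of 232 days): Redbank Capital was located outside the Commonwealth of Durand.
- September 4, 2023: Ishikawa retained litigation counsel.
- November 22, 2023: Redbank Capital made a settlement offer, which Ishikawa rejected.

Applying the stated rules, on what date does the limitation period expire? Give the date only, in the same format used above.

March 9, 2024

Because discovery on July 21, 2022 post-dates the October 21, 2020 act, accrual under the later-of rule falls on July 21, 2022.
1 year from July 21, 2022 is July 21, 2023.
The defendant's absence from the jurisdiction from July 4, 2023 to February 21, 2024 tolled the period for 232 days, extending the deadline to March 9, 2024.
None of the other events listed affects the running of the period under the stated rules.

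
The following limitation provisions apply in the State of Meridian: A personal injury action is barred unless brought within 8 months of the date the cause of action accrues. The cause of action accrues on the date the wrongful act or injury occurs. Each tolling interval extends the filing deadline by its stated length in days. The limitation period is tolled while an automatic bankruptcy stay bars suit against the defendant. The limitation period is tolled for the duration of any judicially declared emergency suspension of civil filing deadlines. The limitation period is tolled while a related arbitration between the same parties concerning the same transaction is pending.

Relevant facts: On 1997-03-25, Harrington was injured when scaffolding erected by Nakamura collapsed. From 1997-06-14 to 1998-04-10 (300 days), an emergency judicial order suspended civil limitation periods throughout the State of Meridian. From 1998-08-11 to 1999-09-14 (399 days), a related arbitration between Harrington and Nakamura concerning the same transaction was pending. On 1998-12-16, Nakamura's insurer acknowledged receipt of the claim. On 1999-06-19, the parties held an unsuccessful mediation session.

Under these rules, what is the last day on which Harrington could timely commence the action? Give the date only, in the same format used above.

The limitation period began to run on 1997-03-25.
8 months from 1997-03-25 is 1997-11-25.
The emergency suspension of filing deadlines from 1997-06-14 to 1998-04-10 tolled the period for 300 days, extending the deadline to 1998-09-21.
The period was tolled for 399 days by the pending related arbitration (1998-08-11 to 1999-09-14), pushing the deadline to 1999-10-25.
The other events in the timeline have no effect on the limitation period under the stated rules.

1999-10-25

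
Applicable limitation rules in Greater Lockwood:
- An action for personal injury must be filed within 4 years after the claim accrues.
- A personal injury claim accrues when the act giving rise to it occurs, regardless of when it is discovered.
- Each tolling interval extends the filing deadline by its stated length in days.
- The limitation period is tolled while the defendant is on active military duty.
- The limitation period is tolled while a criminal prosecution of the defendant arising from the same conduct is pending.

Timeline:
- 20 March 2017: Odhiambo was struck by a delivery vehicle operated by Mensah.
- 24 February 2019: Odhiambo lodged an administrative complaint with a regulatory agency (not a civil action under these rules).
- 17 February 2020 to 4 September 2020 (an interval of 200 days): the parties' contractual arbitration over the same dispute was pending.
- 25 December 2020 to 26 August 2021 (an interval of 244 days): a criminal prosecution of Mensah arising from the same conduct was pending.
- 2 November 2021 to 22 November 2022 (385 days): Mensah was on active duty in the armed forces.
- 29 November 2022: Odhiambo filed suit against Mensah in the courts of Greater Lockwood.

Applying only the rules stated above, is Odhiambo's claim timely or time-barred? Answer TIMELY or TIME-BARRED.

The claim accrued on 20 March 2017, when the wrongful act occurred.
Adding the 4 years base period to 20 March 2017 gives a deadline of 20 March 2021, before any tolling.
The pending criminal prosecution from 25 December 2020 to 26 August 2021 tolled the period for 244 days, extending the deadline to 19 November 2021.
The defendant's active military service from 2 November 2021 to 22 November 2022 tolled the period for 385 days, extending the deadline to 9 December 2022.
The pending related arbitration from 17 February 2020 to 4 September 2020 does not toll the period, because no stated rule makes a pending arbitration a tolling event.
The other events in the timeline have no effect on the limitation period under the stated rules.
Filing on 29 November 2022 beat the 9 December 2022 deadline — the action is timely.

TIMELY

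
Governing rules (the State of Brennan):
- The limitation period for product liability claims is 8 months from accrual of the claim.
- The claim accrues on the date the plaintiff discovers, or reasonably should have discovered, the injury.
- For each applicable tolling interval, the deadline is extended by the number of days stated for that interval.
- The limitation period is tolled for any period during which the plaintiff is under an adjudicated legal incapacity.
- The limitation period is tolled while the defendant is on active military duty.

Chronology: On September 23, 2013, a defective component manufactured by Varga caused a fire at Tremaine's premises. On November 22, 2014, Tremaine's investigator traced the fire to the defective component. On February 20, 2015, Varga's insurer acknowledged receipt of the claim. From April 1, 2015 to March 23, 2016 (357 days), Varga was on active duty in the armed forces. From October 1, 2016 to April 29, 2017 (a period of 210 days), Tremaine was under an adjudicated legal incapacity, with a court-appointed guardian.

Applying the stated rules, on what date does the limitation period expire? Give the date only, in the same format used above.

July 13, 2016

Under the discovery rule, the claim accrued on November 22, 2014, when Tremaine discovered the injury — not on the September 23, 2013 date of the underlying act.
8 months from November 22, 2014 is July 22, 2015.
Because the defendant's active military service ran from April 1, 2015 to March 23, 2016, the deadline is extended by 357 days to July 13, 2016.
The plaintiff's legal incapacity starting October 1, 2016 came too late — the period had run on July 13, 2016 — and so does not extend the deadline.
None of the other events listed affects the running of the period under the stated rules.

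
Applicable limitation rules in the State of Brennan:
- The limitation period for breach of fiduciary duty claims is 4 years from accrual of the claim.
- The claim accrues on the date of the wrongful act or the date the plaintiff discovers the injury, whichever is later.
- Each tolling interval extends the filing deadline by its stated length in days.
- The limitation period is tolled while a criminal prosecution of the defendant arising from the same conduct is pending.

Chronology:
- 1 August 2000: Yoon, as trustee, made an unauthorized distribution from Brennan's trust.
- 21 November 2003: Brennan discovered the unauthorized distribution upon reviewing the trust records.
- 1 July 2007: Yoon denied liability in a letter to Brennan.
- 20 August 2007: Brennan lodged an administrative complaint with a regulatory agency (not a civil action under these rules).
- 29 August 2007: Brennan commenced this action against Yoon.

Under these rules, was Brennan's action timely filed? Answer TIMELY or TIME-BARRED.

TIMELY

Taking the later of the act (1 August 2000) and discovery (21 November 2003), the claim accrued on 21 November 2003.
Adding the 4 years base period to 21 November 2003 gives a deadline of 21 November 2007, before any tolling.
The other events in the timeline have no effect on the limitation period under the stated rules.
The 29 August 2007 filing precedes the 21 November 2007 deadline; the claim is timely.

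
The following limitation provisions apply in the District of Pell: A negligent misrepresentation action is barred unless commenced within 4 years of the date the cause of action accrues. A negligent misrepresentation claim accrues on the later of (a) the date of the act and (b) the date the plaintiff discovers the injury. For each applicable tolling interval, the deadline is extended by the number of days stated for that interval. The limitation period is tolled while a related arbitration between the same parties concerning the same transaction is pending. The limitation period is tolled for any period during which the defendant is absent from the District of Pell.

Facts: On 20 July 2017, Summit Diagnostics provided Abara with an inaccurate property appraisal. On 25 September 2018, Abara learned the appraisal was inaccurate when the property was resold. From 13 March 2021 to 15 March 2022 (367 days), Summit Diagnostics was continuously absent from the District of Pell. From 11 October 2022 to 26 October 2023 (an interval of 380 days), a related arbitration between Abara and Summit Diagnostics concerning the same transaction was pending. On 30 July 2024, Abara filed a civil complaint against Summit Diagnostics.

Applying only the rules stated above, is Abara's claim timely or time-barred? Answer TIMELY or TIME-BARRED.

TIMELY

Taking the later of the act (20 July 2017) and discovery (25 September 2018), the claim accrued on 25 September 2018.
Adding the 4 years base period to 25 September 2018 gives a deadline of 25 September 2022, before any tolling.
The defendant's absence from the jurisdiction from 13 March 2021 to 15 March 2022 tolled the period for 367 days, extending the deadline to 27 September 2023.
The pending related arbitration from 11 October 2022 to 26 October 2023 tolled the period for 380 days, extending the deadline to 11 October 2024.
Filing on 30 July 2024 beat the 11 October 2024 deadline — the action is timely.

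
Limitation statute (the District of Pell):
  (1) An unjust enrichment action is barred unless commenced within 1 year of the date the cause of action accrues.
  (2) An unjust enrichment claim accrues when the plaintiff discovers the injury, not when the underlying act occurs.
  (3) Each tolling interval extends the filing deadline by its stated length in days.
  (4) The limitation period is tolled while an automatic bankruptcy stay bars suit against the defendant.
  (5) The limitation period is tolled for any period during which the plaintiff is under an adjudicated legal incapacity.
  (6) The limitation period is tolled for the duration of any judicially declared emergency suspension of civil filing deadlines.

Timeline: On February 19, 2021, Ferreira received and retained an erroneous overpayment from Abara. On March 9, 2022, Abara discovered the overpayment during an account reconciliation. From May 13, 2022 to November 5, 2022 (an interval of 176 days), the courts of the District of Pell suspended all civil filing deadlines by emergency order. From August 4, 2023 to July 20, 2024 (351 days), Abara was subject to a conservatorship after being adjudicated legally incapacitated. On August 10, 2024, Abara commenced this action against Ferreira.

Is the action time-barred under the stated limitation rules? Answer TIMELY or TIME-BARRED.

Under the discovery rule, the claim accrued on March 9, 2022, when Abara discovered the injury — not on the February 19, 2021 date of the underlying act.
1 year from March 9, 2022 is March 9, 2023.
Because the emergency suspension of filing deadlines ran from May 13, 2022 to November 5, 2022, the deadline is extended by 176 days to September 1, 2023.
The period was tolled for 351 days by the plaintiff's legal incapacity (August 4, 2023 to July 20, 2024), pushing the deadline to August 17, 2024.
Filing on August 10, 2024 beat the August 17, 2024 deadline — the action is timely.

TIMELY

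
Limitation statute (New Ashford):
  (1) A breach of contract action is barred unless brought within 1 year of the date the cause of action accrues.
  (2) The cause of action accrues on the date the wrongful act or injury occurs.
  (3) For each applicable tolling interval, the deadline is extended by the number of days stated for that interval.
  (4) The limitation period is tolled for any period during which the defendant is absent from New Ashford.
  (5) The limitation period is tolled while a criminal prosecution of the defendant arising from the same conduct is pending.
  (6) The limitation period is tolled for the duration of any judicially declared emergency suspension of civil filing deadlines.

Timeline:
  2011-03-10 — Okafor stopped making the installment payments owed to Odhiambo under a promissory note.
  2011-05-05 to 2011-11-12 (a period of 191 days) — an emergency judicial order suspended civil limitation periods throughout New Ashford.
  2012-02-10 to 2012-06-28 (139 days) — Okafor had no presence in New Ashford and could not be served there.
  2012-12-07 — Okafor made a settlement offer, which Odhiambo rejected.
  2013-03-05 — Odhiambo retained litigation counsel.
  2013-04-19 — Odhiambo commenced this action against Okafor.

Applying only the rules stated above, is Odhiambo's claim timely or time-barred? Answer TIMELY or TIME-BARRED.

TIME-BARRED

The limitation period began to run on 2011-03-10.
1 year from 2011-03-10 is 2012-03-10.
The emergency suspension of filing deadlines from 2011-05-05 to 2011-11-12 tolled the period for 191 days, extending the deadline to 2012-09-17.
Because the defendant's absence from the jurisdiction ran from 2012-02-10 to 2012-06-28, the deadline is extended by 139 days to 2013-02-03.
Nothing else in the chronology tolls or restarts the period.
The 2013-04-19 filing falls after the 2013-02-03 deadline; the claim is time-barred.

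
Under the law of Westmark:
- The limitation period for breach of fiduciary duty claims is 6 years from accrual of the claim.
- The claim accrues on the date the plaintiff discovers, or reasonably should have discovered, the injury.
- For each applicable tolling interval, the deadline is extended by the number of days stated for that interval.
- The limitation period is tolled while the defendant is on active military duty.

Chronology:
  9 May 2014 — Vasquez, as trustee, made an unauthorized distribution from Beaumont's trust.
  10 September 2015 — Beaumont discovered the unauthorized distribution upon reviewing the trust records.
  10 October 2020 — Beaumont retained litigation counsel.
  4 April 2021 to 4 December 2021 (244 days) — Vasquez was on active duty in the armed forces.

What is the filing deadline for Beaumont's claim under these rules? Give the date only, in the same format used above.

12 May 2022

Accrual is tied to discovery, so the period began on 10 September 2015 rather than on 9 May 2014 when the act occurred.
6 years from 10 September 2015 is 10 September 2021.
The period was tolled for 244 days by the defendant's active military service (4 April 2021 to 4 December 2021), pushing the deadline to 12 May 2022.
Nothing else in the chronology tolls or restarts the period.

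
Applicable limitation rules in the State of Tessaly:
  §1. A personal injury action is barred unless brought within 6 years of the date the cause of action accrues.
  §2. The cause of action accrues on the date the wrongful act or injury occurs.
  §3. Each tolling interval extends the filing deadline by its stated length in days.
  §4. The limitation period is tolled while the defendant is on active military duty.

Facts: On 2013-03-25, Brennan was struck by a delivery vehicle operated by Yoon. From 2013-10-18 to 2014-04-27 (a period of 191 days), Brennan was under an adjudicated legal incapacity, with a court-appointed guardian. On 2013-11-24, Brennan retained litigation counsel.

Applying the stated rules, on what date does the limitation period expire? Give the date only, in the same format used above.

2019-03-25

The cause of action accrued on 2013-03-25, the date of the act.
The untolled deadline — 6 years after 2013-03-25 — is 2019-03-25.
No stated provision tolls the period for the plaintiff's incapacity, so the interval from 2013-10-18 to 2014-04-27 has no effect on the deadline.
The other events in the timeline have no effect on the limitation period under the stated rules.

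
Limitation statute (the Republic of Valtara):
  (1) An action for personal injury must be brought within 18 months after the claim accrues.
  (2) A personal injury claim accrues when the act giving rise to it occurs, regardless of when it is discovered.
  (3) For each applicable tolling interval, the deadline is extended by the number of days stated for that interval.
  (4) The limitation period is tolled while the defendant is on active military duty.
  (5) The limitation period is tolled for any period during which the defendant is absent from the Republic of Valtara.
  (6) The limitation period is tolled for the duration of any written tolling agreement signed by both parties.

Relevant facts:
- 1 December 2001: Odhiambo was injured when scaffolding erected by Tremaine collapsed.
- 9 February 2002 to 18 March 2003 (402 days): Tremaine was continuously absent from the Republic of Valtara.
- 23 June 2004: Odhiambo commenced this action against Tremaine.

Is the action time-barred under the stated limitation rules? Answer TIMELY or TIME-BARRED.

The claim accrued on 1 December 2001, the date of the act.
18 months from 1 December 2001 is 1 June 2003.
The defendant's absence from the jurisdiction from 9 February 2002 to 18 March 2003 tolled the period for 402 days, extending the deadline to 7 July 2004.
The 23 June 2004 filing precedes the 7 July 2004 deadline; the claim is timely.

TIMELY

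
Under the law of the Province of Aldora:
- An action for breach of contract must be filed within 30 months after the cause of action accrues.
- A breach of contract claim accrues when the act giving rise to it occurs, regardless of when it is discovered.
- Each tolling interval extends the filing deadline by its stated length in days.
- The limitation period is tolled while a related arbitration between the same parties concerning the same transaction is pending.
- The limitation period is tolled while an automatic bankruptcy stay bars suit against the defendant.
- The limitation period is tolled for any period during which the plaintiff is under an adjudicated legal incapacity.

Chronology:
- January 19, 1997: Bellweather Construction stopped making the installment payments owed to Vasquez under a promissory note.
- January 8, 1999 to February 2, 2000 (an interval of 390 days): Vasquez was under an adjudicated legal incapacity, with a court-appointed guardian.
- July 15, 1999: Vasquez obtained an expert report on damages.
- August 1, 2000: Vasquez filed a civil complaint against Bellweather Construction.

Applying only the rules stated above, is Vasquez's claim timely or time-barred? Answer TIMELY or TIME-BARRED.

TIMELY

The limitation period began to run on January 19, 1997.
The untolled deadline — 30 months after January 19, 1997 — is July 19, 1999.
The plaintiff's legal incapacity from January 8, 1999 to February 2, 2000 tolled the period for 390 days, extending the deadline to August 12, 2000.
Nothing else in the chronology tolls or restarts the period.
Filing on August 1, 2000 beat the August 12, 2000 deadline — the action is timely.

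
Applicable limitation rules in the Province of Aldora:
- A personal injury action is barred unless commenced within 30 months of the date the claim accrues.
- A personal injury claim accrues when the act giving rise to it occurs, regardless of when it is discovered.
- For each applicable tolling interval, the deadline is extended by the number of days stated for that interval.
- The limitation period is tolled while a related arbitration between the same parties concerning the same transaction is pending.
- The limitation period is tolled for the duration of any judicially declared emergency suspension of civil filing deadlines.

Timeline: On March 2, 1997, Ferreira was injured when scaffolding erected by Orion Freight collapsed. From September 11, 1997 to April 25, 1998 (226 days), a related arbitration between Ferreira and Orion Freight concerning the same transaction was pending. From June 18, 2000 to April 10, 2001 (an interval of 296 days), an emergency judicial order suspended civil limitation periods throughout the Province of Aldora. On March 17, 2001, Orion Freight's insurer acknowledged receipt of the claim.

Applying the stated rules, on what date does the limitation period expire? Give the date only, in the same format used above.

April 15, 2000

The claim accrued on March 2, 1997, when the wrongful act occurred.
The untolled deadline — 30 months after March 2, 1997 — is September 2, 1999.
Because the pending related arbitration ran from September 11, 1997 to April 25, 1998, the deadline is extended by 226 days to April 15, 2000.
The emergency suspension of filing deadlines from June 18, 2000 to April 10, 2001 began after the period had already run on April 15, 2000, so it has no tolling effect.
None of the other events listed affects the running of the period under the stated rules.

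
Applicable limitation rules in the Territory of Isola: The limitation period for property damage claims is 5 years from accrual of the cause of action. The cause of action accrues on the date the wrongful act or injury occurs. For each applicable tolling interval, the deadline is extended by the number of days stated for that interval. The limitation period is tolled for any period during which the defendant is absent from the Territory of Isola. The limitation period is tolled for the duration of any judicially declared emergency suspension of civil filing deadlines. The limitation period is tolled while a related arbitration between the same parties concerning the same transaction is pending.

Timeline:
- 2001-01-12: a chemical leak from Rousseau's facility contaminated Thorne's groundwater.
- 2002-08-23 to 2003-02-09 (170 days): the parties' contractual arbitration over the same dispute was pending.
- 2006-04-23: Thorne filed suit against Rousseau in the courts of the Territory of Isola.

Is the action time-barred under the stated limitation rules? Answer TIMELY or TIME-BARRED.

TIMELY

The cause of action accrued on 2001-01-12, the date of the act.
5 years from 2001-01-12 is 2006-01-12.
The pending related arbitration from 2002-08-23 to 2003-02-09 tolled the period for 170 days, extending the deadline to 2006-07-01.
Thorne filed on 2006-04-23, before the 2006-07-01 deadline, so the action is timely.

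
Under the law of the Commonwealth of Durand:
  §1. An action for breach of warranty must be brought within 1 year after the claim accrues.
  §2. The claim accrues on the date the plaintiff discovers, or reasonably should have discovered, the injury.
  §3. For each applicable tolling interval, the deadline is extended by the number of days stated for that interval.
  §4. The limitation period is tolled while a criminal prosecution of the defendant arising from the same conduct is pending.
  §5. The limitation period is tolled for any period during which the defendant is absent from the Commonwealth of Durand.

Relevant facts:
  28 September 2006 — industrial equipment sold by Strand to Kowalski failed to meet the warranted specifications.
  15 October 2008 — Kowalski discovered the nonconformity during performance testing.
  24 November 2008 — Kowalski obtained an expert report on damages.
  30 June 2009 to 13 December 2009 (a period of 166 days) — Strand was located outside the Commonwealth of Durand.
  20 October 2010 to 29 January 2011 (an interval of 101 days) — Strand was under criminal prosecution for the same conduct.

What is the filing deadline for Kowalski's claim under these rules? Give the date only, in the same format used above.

30 March 2010

Under the discovery rule, the claim accrued on 15 October 2008, when Kowalski discovered the injury — not on the 28 September 2006 date of the underlying act.
Adding the 1 year base period to 15 October 2008 gives a deadline of 15 October 2009, before any tolling.
The defendant's absence from the jurisdiction from 30 June 2009 to 13 December 2009 tolled the period for 166 days, extending the deadline to 30 March 2010.
The pending criminal prosecution starting 20 October 2010 came too late — the period had run on 30 March 2010 — and so does not extend the deadline.
None of the other events listed affects the running of the period under the stated rules.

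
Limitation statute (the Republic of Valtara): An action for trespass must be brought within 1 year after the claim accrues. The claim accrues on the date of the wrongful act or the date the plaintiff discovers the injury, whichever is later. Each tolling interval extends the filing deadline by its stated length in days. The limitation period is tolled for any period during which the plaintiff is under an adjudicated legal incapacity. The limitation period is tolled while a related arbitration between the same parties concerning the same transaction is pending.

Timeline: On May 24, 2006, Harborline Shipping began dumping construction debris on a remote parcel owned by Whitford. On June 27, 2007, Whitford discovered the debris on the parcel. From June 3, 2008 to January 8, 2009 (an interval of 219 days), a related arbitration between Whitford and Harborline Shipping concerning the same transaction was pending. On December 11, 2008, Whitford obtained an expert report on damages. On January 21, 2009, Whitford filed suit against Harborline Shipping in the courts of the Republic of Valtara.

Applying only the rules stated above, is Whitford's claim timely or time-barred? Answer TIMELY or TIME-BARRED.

Taking the later of the act (May 24, 2006) and discovery (June 27, 2007), the claim accrued on June 27, 2007.
1 year from June 27, 2007 is June 27, 2008.
Because the pending related arbitration ran from June 3, 2008 to January 8, 2009, the deadline is extended by 219 days to February 1, 2009.
The other events in the timeline have no effect on the limitation period under the stated rules.
Whitford filed on January 21, 2009, before the February 1, 2009 deadline, so the action is timely.

TIMELY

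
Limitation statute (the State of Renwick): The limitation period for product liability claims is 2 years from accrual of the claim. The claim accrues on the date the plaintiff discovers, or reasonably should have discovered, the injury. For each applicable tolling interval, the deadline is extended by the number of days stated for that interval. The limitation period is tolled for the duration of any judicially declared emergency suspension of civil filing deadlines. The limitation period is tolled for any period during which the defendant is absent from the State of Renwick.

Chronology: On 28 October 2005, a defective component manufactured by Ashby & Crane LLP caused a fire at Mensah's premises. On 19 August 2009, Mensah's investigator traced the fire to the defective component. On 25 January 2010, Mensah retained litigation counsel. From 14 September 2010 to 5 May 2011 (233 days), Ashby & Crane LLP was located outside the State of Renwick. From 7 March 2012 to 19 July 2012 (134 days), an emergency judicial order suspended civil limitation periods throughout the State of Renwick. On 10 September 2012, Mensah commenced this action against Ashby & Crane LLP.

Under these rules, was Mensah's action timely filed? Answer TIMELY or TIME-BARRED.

Accrual is tied to discovery, so the period began on 19 August 2009 rather than on 28 October 2005 when the act occurred.
The untolled deadline — 2 years after 19 August 2009 — is 19 August 2011.
The defendant's absence from the jurisdiction from 14 September 2010 to 5 May 2011 tolled the period for 233 days, extending the deadline to 8 April 2012.
The emergency suspension of filing deadlines from 7 March 2012 to 19 July 2012 tolled the period for 134 days, extending the deadline to 20 August 2012.
Nothing else in the chronology tolls or restarts the period.
Mensah filed on 10 September 2012, after the 20 August 2012 deadline, so the action is time-barred.

TIME-BARRED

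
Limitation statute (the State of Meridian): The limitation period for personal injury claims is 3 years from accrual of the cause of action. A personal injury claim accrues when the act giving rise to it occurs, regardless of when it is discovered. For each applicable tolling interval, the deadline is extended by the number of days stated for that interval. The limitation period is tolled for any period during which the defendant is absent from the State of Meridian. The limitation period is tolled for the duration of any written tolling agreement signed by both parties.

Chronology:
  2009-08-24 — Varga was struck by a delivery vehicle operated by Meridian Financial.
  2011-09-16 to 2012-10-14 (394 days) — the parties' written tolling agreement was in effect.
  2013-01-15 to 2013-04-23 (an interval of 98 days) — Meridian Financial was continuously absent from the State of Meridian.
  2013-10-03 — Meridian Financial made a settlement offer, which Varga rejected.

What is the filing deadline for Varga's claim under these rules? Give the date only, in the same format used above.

2013-12-29

The cause of action accrued on 2009-08-24, the date of the act.
The untolled deadline — 3 years after 2009-08-24 — is 2012-08-24.
Because the written tolling agreement ran from 2011-09-16 to 2012-10-14, the deadline is extended by 394 days to 2013-09-22.
The period was tolled for 98 days by the defendant's absence from the jurisdiction (2013-01-15 to 2013-04-23), pushing the deadline to 2013-12-29.
The other events in the timeline have no effect on the limitation period under the stated rules.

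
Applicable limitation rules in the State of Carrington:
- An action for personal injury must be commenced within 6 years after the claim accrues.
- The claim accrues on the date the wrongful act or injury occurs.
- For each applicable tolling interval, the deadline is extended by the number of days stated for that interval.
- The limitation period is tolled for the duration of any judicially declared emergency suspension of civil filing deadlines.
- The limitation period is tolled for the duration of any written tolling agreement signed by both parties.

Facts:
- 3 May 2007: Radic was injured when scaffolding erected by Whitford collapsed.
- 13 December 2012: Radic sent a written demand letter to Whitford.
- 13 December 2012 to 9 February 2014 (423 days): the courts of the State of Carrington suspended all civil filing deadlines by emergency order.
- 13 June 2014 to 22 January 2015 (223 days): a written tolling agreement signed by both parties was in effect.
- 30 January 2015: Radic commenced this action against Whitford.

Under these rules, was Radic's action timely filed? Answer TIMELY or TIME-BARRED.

The limitation period began to run on 3 May 2007.
The untolled deadline — 6 years after 3 May 2007 — is 3 May 2013.
The emergency suspension of filing deadlines from 13 December 2012 to 9 February 2014 tolled the period for 423 days, extending the deadline to 30 June 2014.
Because the written tolling agreement ran from 13 June 2014 to 22 January 2015, the deadline is extended by 223 days to 8 February 2015.
None of the other events listed affects the running of the period under the stated rules.
Filing on 30 January 2015 beat the 8 February 2015 deadline — the action is timely.

TIMELY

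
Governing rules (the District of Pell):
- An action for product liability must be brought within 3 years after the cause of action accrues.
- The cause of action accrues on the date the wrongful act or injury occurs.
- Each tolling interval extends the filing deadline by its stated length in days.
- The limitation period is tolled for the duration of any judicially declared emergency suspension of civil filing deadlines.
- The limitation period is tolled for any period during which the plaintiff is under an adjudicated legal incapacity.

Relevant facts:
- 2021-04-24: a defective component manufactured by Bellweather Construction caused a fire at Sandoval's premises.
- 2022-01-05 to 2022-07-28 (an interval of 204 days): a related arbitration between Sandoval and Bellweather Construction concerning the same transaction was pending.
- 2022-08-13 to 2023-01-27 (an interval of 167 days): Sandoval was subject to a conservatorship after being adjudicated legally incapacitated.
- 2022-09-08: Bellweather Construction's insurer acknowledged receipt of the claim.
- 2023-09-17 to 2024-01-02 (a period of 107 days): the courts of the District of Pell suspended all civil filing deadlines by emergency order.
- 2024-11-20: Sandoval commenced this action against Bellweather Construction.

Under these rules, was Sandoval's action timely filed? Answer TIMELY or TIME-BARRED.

The claim accrued on 2021-04-24, when the wrongful act occurred.
Adding the 3 years base period to 2021-04-24 gives a deadline of 2024-04-24, before any tolling.
The plaintiff's legal incapacity from 2022-08-13 to 2023-01-27 tolled the period for 167 days, extending the deadline to 2024-10-08.
The emergency suspension of filing deadlines from 2023-09-17 to 2024-01-02 tolled the period for 107 days, extending the deadline to 2025-01-23.
No stated provision tolls the period for a pending arbitration, so the interval from 2022-01-05 to 2022-07-28 has no effect on the deadline.
Nothing else in the chronology tolls or restarts the period.
Filing on 2024-11-20 beat the 2025-01-23 deadline — the action is timely.

TIMELY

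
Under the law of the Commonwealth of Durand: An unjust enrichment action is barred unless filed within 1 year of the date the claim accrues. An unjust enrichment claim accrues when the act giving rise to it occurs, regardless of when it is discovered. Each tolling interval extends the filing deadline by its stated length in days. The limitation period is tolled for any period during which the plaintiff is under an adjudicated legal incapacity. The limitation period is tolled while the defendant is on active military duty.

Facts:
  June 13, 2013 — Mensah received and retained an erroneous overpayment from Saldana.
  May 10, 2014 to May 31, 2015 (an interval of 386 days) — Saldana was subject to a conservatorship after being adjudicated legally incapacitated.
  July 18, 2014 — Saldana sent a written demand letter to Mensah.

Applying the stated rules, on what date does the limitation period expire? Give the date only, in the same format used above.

July 4, 2015

The claim accrued on June 13, 2013, when the wrongful act occurred.
Adding the 1 year base period to June 13, 2013 gives a deadline of June 13, 2014, before any tolling.
The plaintiff's legal incapacity from May 10, 2014 to May 31, 2015 tolled the period for 386 days, extending the deadline to July 4, 2015.
The other events in the timeline have no effect on the limitation period under the stated rules.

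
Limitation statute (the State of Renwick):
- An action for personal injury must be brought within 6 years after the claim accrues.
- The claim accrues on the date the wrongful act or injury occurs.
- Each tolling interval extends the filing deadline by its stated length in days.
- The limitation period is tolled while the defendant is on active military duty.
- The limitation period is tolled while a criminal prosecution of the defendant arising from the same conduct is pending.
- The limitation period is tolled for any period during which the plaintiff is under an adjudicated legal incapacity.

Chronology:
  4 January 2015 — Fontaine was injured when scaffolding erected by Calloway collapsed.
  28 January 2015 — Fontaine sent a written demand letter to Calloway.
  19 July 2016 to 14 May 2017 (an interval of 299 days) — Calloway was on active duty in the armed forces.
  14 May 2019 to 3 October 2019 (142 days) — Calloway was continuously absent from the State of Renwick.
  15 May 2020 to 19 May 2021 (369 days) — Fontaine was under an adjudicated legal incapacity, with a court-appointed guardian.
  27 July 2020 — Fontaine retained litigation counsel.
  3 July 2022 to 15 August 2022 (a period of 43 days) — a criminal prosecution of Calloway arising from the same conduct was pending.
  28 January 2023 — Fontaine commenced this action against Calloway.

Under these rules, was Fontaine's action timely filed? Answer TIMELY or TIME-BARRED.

The claim accrued on 4 January 2015, when the wrongful act occurred.
Adding the 6 years base period to 4 January 2015 gives a deadline of 4 January 2021, before any tolling.
The defendant's active military service from 19 July 2016 to 14 May 2017 tolled the period for 299 days, extending the deadline to 30 October 2021.
The plaintiff's legal incapacity from 15 May 2020 to 19 May 2021 tolled the period for 369 days, extending the deadline to 3 November 2022.
The period was tolled for 43 days by the pending criminal prosecution (3 July 2022 to 15 August 2022), pushing the deadline to 16 December 2022.
No stated provision tolls the period for the defendant's absence, so the interval from 14 May 2019 to 3 October 2019 has no effect on the deadline.
None of the other events listed affects the running of the period under the stated rules.
The 28 January 2023 filing falls after the 16 December 2022 deadline; the claim is time-barred.

TIME-BARRED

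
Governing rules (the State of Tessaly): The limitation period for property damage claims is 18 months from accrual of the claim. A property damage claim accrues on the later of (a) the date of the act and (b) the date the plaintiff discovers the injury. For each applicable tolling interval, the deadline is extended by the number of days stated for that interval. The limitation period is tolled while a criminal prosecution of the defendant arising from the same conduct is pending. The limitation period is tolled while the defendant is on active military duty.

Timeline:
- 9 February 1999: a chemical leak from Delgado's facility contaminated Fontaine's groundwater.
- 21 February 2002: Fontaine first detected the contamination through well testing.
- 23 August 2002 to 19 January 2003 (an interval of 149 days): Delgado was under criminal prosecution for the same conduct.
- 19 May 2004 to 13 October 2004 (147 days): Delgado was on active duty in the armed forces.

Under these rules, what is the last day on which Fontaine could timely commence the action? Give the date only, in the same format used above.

17 January 2004

The claim accrued on 21 February 2002 — the later of the 9 February 1999 act and the 21 February 2002 discovery.
The untolled deadline — 18 months after 21 February 2002 — is 21 August 2003.
The pending criminal prosecution from 23 August 2002 to 19 January 2003 tolled the period for 149 days, extending the deadline to 17 January 2004.
By the time the defendant's active military service began on 19 May 2004, the limitation period had already expired on 17 January 2004; that interval cannot revive it.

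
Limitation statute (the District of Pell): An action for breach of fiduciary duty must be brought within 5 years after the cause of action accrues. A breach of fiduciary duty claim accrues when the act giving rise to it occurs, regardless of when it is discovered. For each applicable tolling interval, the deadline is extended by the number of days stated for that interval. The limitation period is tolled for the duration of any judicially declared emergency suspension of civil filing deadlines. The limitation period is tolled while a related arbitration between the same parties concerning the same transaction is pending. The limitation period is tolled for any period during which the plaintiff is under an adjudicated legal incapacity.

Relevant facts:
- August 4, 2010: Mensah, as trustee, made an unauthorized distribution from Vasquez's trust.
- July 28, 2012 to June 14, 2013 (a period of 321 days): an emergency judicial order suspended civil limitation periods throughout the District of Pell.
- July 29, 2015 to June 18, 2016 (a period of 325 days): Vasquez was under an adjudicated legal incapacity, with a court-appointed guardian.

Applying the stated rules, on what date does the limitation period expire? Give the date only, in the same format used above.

The cause of action accrued on August 4, 2010, the date of the act.
Adding the 5 years base period to August 4, 2010 gives a deadline of August 4, 2015, before any tolling.
The emergency suspension of filing deadlines from July 28, 2012 to June 14, 2013 tolled the period for 321 days, extending the deadline to June 20, 2016.
The period was tolled for 325 days by the plaintiff's legal incapacity (July 29, 2015 to June 18, 2016), pushing the deadline to May 11, 2017.

May 11, 2017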